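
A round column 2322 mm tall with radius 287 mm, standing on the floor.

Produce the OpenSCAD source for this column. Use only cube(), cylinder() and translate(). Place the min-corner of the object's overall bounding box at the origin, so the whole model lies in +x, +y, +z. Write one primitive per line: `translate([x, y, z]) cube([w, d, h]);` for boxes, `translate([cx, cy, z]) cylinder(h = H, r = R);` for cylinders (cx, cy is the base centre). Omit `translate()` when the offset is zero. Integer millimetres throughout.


translate([287, 287, 0]) cylinder(h = 2322, r = 287);


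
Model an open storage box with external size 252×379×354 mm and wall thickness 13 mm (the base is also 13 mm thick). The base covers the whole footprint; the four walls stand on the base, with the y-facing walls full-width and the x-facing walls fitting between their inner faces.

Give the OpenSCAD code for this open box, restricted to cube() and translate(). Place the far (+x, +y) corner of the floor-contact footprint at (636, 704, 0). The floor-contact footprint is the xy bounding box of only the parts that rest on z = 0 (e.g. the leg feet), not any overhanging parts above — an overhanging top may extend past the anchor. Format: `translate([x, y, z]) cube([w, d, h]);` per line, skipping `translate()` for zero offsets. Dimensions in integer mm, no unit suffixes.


translate([384, 325, 0]) cube([252, 379, 13]);
translate([384, 325, 13]) cube([252, 13, 341]);
translate([384, 691, 13]) cube([252, 13, 341]);
translate([384, 338, 13]) cube([13, 353, 341]);
translate([623, 338, 13]) cube([13, 353, 341]);


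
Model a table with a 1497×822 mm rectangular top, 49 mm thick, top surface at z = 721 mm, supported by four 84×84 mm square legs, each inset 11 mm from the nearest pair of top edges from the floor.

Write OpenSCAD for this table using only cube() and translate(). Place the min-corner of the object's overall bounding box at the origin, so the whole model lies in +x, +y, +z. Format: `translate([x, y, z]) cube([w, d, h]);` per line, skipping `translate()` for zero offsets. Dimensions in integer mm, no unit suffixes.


// leg_h = 721 - 49 = 672
translate([0, 0, 672]) cube([1497, 822, 49]);
translate([11, 11, 0]) cube([84, 84, 672]);
translate([1402, 11, 0]) cube([84, 84, 672]);
translate([11, 727, 0]) cube([84, 84, 672]);
translate([1402, 727, 0]) cube([84, 84, 672]);


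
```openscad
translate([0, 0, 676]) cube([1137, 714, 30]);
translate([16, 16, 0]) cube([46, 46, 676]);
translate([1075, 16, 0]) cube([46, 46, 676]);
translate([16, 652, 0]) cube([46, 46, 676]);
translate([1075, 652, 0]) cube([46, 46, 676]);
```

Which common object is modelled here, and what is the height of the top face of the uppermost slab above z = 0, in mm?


A table. The table height is 706 mm.

A 1137×714×30 slab sits at z = 676 on four 46 mm square posts — a table. The top surface is at 676 + 30 = 706 mm.


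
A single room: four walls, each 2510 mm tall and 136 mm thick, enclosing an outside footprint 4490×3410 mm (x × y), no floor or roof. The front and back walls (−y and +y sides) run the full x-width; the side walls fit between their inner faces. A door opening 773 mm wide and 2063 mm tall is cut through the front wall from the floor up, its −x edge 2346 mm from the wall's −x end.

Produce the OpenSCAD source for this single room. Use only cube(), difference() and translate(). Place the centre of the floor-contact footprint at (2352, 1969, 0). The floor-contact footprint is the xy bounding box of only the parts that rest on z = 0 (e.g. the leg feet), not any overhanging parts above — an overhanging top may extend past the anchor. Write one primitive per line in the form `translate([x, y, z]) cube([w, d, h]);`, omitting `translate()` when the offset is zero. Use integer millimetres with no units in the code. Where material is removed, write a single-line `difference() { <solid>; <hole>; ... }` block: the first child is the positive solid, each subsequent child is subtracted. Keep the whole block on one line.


difference() { translate([107, 264, 0]) cube([4490, 136, 2510]); translate([2453, 264, 0]) cube([773, 136, 2063]); }
translate([107, 3538, 0]) cube([4490, 136, 2510]);
translate([107, 400, 0]) cube([136, 3138, 2510]);
translate([4461, 400, 0]) cube([136, 3138, 2510]);


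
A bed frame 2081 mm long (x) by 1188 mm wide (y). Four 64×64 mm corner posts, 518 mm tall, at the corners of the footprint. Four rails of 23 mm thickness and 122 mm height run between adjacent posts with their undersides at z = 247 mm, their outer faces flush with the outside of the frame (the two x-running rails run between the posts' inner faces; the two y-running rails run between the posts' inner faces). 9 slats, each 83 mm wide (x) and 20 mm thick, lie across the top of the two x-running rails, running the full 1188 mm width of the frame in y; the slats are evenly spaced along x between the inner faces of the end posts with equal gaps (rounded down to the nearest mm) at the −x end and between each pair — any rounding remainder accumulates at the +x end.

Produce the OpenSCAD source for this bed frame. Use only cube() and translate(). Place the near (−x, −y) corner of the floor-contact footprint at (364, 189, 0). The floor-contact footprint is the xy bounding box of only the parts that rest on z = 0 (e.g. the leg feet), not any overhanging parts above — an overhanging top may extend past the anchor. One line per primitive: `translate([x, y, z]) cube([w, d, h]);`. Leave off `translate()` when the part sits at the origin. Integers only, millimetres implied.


// slat z = rail_z + rail_h = 247 + 122 = 369
// slat gap = ⌊(1953 − 9·83) / 10⌋ = 120
translate([364, 189, 0]) cube([64, 64, 518]);
translate([364, 1313, 0]) cube([64, 64, 518]);
translate([2381, 189, 0]) cube([64, 64, 518]);
translate([2381, 1313, 0]) cube([64, 64, 518]);
translate([428, 189, 247]) cube([1953, 23, 122]);
translate([428, 1354, 247]) cube([1953, 23, 122]);
translate([364, 253, 247]) cube([23, 1060, 122]);
translate([2422, 253, 247]) cube([23, 1060, 122]);
translate([548, 189, 369]) cube([83, 1188, 20]);
translate([751, 189, 369]) cube([83, 1188, 20]);
translate([954, 189, 369]) cube([83, 1188, 20]);
translate([1157, 189, 369]) cube([83, 1188, 20]);
translate([1360, 189, 369]) cube([83, 1188, 20]);
translate([1563, 189, 369]) cube([83, 1188, 20]);
translate([1766, 189, 369]) cube([83, 1188, 20]);
translate([1969, 189, 369]) cube([83, 1188, 20]);
translate([2172, 189, 369]) cube([83, 1188, 20]);


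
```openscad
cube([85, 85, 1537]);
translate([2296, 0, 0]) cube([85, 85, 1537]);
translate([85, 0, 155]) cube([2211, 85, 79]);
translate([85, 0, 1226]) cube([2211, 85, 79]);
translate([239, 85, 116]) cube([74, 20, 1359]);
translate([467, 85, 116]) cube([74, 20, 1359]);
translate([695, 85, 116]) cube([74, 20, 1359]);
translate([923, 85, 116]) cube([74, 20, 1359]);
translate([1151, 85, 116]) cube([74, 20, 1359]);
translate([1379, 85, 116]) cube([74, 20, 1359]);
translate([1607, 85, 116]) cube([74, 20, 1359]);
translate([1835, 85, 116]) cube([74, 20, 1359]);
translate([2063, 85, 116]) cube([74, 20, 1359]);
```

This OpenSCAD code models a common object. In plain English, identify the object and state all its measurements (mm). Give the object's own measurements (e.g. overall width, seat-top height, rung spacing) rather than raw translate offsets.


A fence section. Two 85×85 mm posts, 1537 mm tall, stand on the floor with a clear span of 2211 mm between their inner faces. Two horizontal rails of 85×79 mm section span the gap between the posts with their undersides at z = 155 mm and z = 1226 mm, flush with the posts' −y face. 9 pickets, each 74 mm wide, 20 mm thick and 1359 mm tall, are fixed to the +y face of the rails with their bottoms at z = 116 mm, spaced across the span with a 154 mm gap after the −x post and between neighbouring pickets, with 159 mm left before the +x post.


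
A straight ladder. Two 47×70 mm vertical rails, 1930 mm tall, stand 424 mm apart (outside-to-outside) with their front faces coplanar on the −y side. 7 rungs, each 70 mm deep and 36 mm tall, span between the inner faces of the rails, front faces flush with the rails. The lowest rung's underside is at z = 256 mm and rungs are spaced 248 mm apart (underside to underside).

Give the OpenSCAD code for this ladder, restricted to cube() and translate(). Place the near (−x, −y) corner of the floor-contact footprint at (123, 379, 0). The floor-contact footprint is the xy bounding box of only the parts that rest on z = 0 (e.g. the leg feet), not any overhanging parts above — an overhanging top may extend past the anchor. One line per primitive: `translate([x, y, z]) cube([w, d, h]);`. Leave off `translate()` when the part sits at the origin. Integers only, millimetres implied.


// rung span = 424 - 2*47 = 330
// rung[k] z = 256 + k*248
translate([123, 379, 0]) cube([47, 70, 1930]);
translate([500, 379, 0]) cube([47, 70, 1930]);
translate([170, 379, 256]) cube([330, 70, 36]);
translate([170, 379, 504]) cube([330, 70, 36]);
translate([170, 379, 752]) cube([330, 70, 36]);
translate([170, 379, 1000]) cube([330, 70, 36]);
translate([170, 379, 1248]) cube([330, 70, 36]);
translate([170, 379, 1496]) cube([330, 70, 36]);
translate([170, 379, 1744]) cube([330, 70, 36]);


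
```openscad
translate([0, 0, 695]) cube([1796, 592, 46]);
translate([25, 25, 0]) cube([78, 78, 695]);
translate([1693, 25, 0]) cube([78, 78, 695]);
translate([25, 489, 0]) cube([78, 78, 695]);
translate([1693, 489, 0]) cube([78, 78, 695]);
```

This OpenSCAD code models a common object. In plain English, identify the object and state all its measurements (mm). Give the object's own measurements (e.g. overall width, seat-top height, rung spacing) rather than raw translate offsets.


A table: top 1796 mm (x) × 592 mm (y), 46 mm thick, upper face at z = 741 mm, on four 78×78 mm square legs, each inset 25 mm from the nearest pair of top edges from z = 0 to the bottom of the top.


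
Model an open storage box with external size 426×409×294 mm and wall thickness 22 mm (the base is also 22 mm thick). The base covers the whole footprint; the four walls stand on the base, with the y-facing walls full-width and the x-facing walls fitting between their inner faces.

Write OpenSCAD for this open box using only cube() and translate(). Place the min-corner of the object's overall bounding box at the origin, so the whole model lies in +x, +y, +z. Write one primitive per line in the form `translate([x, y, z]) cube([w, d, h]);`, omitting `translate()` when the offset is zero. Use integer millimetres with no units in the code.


cube([426, 409, 22]);
translate([0, 0, 22]) cube([426, 22, 272]);
translate([0, 387, 22]) cube([426, 22, 272]);
translate([0, 22, 22]) cube([22, 365, 272]);
translate([404, 22, 22]) cube([22, 365, 272]);


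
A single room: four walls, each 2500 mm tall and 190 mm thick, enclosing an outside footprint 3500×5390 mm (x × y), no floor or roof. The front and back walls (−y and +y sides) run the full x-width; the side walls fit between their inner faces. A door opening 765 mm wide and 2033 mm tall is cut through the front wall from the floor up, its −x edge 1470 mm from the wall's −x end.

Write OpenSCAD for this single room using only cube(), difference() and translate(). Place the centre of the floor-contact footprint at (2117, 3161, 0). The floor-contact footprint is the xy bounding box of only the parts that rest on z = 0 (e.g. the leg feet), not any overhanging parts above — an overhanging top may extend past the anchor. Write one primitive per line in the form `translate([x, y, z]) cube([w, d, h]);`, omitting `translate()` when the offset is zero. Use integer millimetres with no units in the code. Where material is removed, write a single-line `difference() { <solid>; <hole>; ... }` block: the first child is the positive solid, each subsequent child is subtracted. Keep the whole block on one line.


difference() { translate([367, 466, 0]) cube([3500, 190, 2500]); translate([1837, 466, 0]) cube([765, 190, 2033]); }
translate([367, 5666, 0]) cube([3500, 190, 2500]);
translate([367, 656, 0]) cube([190, 5010, 2500]);
translate([3677, 656, 0]) cube([190, 5010, 2500]);


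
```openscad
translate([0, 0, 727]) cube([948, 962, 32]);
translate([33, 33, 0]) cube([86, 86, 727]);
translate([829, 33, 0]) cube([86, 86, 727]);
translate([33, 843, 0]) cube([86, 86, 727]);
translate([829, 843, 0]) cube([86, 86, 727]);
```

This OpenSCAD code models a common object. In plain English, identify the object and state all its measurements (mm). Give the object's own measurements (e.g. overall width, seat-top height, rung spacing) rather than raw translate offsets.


A table: top 948 mm (x) × 962 mm (y), 32 mm thick, upper face at z = 759 mm, on four 86×86 mm square legs, each inset 33 mm from the nearest pair of top edges from z = 0 to the bottom of the top.


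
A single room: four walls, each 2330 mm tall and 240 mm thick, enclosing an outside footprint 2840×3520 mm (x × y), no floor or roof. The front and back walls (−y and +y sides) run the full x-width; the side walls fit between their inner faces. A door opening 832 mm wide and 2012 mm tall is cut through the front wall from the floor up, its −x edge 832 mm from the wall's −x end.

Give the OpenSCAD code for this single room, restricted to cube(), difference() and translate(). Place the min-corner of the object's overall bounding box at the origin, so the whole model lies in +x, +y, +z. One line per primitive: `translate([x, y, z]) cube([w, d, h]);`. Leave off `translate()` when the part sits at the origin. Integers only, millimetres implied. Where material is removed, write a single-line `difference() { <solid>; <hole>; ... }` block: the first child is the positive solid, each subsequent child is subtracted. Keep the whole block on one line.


difference() { cube([2840, 240, 2330]); translate([832, 0, 0]) cube([832, 240, 2012]); }
translate([0, 3280, 0]) cube([2840, 240, 2330]);
translate([0, 240, 0]) cube([240, 3040, 2330]);
translate([2600, 240, 0]) cube([240, 3040, 2330]);


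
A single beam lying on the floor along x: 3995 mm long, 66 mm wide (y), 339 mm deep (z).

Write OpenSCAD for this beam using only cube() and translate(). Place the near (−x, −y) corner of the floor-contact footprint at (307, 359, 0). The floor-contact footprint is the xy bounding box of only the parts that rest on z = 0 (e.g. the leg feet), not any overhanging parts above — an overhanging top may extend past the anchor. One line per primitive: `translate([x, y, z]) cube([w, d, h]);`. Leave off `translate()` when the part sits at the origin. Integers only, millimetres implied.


translate([307, 359, 0]) cube([3995, 66, 339]);


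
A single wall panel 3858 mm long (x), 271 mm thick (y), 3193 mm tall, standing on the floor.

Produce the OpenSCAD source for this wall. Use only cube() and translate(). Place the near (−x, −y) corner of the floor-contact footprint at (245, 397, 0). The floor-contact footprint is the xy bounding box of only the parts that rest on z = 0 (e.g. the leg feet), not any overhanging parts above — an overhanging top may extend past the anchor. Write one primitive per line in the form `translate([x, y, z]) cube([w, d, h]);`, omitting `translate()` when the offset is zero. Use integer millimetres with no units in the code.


translate([245, 397, 0]) cube([3858, 271, 3193]);


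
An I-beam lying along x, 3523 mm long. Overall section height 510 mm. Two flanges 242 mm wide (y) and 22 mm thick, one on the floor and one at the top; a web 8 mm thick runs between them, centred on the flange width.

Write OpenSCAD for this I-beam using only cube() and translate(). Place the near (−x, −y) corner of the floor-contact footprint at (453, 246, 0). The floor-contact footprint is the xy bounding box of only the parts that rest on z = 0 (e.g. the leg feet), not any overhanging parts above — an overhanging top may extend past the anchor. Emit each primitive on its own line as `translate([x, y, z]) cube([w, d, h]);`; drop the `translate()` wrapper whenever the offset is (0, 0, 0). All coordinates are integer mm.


translate([453, 246, 0]) cube([3523, 242, 22]);
translate([453, 363, 22]) cube([3523, 8, 466]);
translate([453, 246, 488]) cube([3523, 242, 22]);


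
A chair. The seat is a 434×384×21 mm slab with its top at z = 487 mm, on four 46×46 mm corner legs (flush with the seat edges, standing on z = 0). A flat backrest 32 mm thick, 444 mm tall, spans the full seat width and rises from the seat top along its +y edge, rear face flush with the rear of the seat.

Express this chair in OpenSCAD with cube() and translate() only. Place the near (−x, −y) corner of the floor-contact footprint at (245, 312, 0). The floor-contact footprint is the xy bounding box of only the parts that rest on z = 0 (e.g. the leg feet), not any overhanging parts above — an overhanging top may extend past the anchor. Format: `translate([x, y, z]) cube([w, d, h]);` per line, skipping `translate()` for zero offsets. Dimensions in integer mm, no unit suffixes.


// leg_h = 487 - 21 = 466
translate([245, 312, 466]) cube([434, 384, 21]);
translate([245, 312, 0]) cube([46, 46, 466]);
translate([633, 312, 0]) cube([46, 46, 466]);
translate([245, 650, 0]) cube([46, 46, 466]);
translate([633, 650, 0]) cube([46, 46, 466]);
translate([245, 664, 487]) cube([434, 32, 444]);


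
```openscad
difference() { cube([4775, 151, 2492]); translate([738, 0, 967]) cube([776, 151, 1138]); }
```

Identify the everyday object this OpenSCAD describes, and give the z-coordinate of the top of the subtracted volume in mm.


A wall with a window opening. The window head height is 2105 mm.

A wall with a rectangular opening subtracted — a window. Sill at z = 967, opening 1138 mm tall, so the head is at 967 + 1138 = 2105 mm.


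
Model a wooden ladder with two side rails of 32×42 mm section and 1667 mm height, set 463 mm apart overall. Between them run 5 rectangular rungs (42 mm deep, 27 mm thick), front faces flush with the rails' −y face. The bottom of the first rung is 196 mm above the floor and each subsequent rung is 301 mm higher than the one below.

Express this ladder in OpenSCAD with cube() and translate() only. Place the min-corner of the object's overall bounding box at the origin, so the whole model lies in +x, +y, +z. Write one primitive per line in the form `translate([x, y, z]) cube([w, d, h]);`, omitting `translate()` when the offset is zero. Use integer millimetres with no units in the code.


cube([32, 42, 1667]);
translate([431, 0, 0]) cube([32, 42, 1667]);
translate([32, 0, 196]) cube([399, 42, 27]);
translate([32, 0, 497]) cube([399, 42, 27]);
translate([32, 0, 798]) cube([399, 42, 27]);
translate([32, 0, 1099]) cube([399, 42, 27]);
translate([32, 0, 1400]) cube([399, 42, 27]);


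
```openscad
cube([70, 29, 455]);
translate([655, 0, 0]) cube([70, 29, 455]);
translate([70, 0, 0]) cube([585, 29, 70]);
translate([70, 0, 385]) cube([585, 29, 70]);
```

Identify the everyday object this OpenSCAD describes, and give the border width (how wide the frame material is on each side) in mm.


A picture frame. The border width is 70 mm.

Four thin pieces enclosing a rectangular opening — a picture frame. The two full-height stiles are 455 mm tall; the top rail sits at z = 385 and is 70 mm tall, so the border above the opening is 455 − 385 = 70 mm, matching the stile x-width.


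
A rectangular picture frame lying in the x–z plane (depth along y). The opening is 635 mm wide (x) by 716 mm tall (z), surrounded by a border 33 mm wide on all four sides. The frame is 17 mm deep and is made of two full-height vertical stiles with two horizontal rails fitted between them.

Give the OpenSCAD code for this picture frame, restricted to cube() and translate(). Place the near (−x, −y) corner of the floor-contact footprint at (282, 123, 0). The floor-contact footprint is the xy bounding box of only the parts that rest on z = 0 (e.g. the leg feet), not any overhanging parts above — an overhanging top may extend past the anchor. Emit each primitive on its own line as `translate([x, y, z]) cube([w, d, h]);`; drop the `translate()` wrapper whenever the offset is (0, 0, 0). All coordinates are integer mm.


translate([282, 123, 0]) cube([33, 17, 782]);
translate([950, 123, 0]) cube([33, 17, 782]);
translate([315, 123, 0]) cube([635, 17, 33]);
translate([315, 123, 749]) cube([635, 17, 33]);


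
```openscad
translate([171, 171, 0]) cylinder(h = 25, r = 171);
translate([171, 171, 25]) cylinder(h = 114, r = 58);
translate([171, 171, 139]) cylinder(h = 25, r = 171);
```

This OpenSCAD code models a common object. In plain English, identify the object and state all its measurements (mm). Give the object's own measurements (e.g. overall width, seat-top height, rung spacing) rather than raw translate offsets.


A spool: two coaxial disc flanges of radius 171 mm and thickness 25 mm, joined by a core cylinder of radius 58 mm and height 114 mm. The lower flange rests on z = 0 and the three cylinders share a vertical axis.


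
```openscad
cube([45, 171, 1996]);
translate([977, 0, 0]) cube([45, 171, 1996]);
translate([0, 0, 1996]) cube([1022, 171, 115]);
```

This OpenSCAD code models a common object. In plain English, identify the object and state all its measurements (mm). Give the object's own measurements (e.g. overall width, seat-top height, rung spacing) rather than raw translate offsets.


A door frame. The clear opening is 932 mm wide and 1996 mm high. Two 45 mm wide jambs, 171 mm deep, stand either side of the opening from the floor to the top of the opening. A 115 mm thick head sits across the top of both jambs, spanning the full outside width of the frame.


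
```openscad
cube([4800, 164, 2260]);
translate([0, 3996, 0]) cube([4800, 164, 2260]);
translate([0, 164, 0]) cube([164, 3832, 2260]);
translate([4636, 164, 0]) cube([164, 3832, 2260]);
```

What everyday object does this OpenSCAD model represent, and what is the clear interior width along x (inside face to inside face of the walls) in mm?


A house (or room) frame. The interior width is 4472 mm.

Four 2260 mm walls enclosing a rectangle with no floor or roof — a room or house frame. Outside width is 4800 mm and wall thickness is 164 mm, so the interior width is 4800 − 2 × 164 = 4472 mm.


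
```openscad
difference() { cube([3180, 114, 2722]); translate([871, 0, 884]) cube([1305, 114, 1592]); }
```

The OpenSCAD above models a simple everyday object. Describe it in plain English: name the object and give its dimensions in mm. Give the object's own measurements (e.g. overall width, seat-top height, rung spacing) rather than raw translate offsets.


A wall 3180 mm long (x), 114 mm thick (y), 2722 mm tall, with a rectangular window opening cut through it. The opening is 1305 mm wide and 1592 mm tall; its sill is at z = 884 mm and its near (−x) edge is 871 mm from the wall's −x end. The opening passes through the full wall thickness.


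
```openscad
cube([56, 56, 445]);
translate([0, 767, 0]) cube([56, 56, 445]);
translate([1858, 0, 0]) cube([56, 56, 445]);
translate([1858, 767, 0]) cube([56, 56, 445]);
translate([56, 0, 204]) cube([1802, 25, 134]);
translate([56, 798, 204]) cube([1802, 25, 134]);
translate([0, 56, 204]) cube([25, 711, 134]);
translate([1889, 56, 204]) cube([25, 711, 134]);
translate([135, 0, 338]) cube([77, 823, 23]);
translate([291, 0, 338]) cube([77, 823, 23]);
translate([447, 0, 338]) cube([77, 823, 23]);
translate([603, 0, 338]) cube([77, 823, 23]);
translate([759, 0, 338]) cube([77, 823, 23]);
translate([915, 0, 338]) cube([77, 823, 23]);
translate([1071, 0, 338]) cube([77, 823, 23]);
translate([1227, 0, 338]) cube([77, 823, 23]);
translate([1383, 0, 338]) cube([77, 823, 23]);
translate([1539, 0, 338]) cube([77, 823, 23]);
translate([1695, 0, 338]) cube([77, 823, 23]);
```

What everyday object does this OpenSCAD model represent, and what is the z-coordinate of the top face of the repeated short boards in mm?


A bed frame. The slat-top height is 361 mm.

Four posts, four rails, and a row of slats — a bed frame. Slats sit on the rails at z = 204 + 134 = 338; with slat thickness 23, the top is 361 mm.


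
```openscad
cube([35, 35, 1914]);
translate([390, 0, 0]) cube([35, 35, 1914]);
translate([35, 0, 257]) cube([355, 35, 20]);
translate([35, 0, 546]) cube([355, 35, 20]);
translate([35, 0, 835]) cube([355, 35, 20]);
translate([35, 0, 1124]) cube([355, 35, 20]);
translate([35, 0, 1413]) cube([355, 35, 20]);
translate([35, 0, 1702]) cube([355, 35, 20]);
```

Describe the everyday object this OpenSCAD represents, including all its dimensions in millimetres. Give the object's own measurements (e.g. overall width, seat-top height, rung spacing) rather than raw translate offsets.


A straight ladder. Two 35×35 mm vertical rails, 1914 mm tall, stand 425 mm apart (outside-to-outside) with their front faces coplanar on the −y side. 6 rungs, each 35 mm deep and 20 mm tall, span between the inner faces of the rails, front faces flush with the rails. The lowest rung's underside is at z = 257 mm and rungs are spaced 289 mm apart (underside to underside).


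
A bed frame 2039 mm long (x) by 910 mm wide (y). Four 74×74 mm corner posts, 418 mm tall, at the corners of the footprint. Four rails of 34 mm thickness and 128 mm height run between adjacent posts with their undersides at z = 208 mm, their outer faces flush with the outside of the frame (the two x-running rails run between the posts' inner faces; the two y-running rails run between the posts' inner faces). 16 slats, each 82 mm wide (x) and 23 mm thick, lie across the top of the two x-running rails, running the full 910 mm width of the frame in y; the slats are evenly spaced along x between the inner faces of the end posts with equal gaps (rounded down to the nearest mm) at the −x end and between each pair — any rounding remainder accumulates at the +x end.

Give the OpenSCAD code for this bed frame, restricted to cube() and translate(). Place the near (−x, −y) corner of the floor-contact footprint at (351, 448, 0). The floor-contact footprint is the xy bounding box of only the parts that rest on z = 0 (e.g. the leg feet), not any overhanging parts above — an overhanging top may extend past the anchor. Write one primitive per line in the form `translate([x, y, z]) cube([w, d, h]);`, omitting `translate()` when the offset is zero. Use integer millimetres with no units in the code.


// slat z = rail_z + rail_h = 208 + 128 = 336
// slat gap = ⌊(1891 − 16·82) / 17⌋ = 34
translate([351, 448, 0]) cube([74, 74, 418]);
translate([351, 1284, 0]) cube([74, 74, 418]);
translate([2316, 448, 0]) cube([74, 74, 418]);
translate([2316, 1284, 0]) cube([74, 74, 418]);
translate([425, 448, 208]) cube([1891, 34, 128]);
translate([425, 1324, 208]) cube([1891, 34, 128]);
translate([351, 522, 208]) cube([34, 762, 128]);
translate([2356, 522, 208]) cube([34, 762, 128]);
translate([459, 448, 336]) cube([82, 910, 23]);
translate([575, 448, 336]) cube([82, 910, 23]);
translate([691, 448, 336]) cube([82, 910, 23]);
translate([807, 448, 336]) cube([82, 910, 23]);
translate([923, 448, 336]) cube([82, 910, 23]);
translate([1039, 448, 336]) cube([82, 910, 23]);
translate([1155, 448, 336]) cube([82, 910, 23]);
translate([1271, 448, 336]) cube([82, 910, 23]);
translate([1387, 448, 336]) cube([82, 910, 23]);
translate([1503, 448, 336]) cube([82, 910, 23]);
translate([1619, 448, 336]) cube([82, 910, 23]);
translate([1735, 448, 336]) cube([82, 910, 23]);
translate([1851, 448, 336]) cube([82, 910, 23]);
translate([1967, 448, 336]) cube([82, 910, 23]);
translate([2083, 448, 336]) cube([82, 910, 23]);
translate([2199, 448, 336]) cube([82, 910, 23]);


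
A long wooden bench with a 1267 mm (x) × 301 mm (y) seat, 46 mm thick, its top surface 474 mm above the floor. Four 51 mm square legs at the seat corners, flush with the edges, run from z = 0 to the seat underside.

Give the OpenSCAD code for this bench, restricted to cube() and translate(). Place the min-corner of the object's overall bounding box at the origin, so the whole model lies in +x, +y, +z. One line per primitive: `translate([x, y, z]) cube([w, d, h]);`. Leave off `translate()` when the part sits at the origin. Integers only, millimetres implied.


translate([0, 0, 428]) cube([1267, 301, 46]);
cube([51, 51, 428]);
translate([0, 250, 0]) cube([51, 51, 428]);
translate([1216, 0, 0]) cube([51, 51, 428]);
translate([1216, 250, 0]) cube([51, 51, 428]);


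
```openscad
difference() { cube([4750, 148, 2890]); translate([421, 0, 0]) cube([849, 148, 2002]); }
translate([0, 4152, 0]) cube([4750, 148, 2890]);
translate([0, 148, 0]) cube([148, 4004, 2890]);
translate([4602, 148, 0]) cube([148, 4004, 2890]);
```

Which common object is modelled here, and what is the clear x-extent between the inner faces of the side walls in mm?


A single room. The interior width is 4454 mm.

Four walls enclosing a rectangle with a door in the front wall — a room. Outside width 4750 minus two 148 mm walls gives 4454 mm.


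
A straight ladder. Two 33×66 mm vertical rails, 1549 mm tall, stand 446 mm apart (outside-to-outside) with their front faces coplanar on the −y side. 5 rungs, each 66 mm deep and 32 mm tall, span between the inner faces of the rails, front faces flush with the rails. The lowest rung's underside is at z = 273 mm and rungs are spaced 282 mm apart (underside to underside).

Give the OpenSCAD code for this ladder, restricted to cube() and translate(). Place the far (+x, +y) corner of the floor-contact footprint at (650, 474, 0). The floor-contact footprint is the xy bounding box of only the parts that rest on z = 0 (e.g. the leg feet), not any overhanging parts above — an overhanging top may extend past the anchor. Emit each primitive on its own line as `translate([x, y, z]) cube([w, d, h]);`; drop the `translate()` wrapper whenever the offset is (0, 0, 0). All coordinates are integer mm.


// rung span = 446 - 2*33 = 380
// rung[k] z = 273 + k*282
translate([204, 408, 0]) cube([33, 66, 1549]);
translate([617, 408, 0]) cube([33, 66, 1549]);
translate([237, 408, 273]) cube([380, 66, 32]);
translate([237, 408, 555]) cube([380, 66, 32]);
translate([237, 408, 837]) cube([380, 66, 32]);
translate([237, 408, 1119]) cube([380, 66, 32]);
translate([237, 408, 1401]) cube([380, 66, 32]);


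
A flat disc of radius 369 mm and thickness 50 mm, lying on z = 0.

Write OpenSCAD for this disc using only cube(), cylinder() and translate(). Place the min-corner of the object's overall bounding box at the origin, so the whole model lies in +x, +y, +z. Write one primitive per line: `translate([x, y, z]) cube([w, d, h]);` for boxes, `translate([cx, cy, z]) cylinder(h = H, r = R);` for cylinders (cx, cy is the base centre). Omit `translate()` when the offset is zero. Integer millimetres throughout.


translate([369, 369, 0]) cylinder(h = 50, r = 369);


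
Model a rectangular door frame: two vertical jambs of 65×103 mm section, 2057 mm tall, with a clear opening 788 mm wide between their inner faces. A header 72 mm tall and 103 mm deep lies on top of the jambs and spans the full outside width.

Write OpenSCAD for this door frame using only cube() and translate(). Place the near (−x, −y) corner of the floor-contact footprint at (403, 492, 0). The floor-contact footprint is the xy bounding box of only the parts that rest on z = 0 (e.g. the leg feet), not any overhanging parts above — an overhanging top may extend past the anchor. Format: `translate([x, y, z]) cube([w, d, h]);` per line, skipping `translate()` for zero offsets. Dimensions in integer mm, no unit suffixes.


translate([403, 492, 0]) cube([65, 103, 2057]);
translate([1256, 492, 0]) cube([65, 103, 2057]);
translate([403, 492, 2057]) cube([918, 103, 72]);


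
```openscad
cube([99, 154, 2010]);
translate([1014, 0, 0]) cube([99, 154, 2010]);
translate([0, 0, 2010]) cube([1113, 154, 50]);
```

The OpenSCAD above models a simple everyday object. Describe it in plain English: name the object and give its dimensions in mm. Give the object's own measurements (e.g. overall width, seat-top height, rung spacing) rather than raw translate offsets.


A door frame. The clear opening is 915 mm wide and 2010 mm high. Two 99 mm wide jambs, 154 mm deep, stand either side of the opening from the floor to the top of the opening. A 50 mm thick head sits across the top of both jambs, spanning the full outside width of the frame.


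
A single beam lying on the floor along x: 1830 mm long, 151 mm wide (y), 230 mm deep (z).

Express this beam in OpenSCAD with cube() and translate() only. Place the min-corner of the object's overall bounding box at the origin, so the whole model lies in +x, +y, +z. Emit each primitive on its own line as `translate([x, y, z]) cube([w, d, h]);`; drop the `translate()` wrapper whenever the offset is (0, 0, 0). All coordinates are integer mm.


cube([1830, 151, 230]);


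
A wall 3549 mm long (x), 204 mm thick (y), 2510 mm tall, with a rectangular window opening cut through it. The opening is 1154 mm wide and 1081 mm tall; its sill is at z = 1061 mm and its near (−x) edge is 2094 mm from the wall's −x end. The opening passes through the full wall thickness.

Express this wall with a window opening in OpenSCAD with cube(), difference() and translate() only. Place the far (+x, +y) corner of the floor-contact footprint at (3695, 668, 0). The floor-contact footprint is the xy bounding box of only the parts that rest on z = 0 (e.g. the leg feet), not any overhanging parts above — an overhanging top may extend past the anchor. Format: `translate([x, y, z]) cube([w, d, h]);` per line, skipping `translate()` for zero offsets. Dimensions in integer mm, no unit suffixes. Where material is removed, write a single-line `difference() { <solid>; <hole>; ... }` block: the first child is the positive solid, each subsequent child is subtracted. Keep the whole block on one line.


difference() { translate([146, 464, 0]) cube([3549, 204, 2510]); translate([2240, 464, 1061]) cube([1154, 204, 1081]); }


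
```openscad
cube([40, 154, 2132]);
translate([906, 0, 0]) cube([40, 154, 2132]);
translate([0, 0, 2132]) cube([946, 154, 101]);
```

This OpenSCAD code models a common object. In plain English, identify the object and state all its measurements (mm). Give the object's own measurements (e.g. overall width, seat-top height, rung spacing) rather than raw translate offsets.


A door frame. The clear opening is 866 mm wide and 2132 mm high. Two 40 mm wide jambs, 154 mm deep, stand either side of the opening from the floor to the top of the opening. A 101 mm thick head sits across the top of both jambs, spanning the full outside width of the frame.


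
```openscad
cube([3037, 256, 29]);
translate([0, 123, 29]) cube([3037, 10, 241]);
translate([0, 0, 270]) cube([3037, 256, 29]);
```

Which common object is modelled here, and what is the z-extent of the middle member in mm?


An I-beam. The web height is 241 mm.

Two wide flanges with a thin centred web — an I-beam. Overall 299 mm minus two 29 mm flanges gives a web of 299 − 2·29 = 241 mm.


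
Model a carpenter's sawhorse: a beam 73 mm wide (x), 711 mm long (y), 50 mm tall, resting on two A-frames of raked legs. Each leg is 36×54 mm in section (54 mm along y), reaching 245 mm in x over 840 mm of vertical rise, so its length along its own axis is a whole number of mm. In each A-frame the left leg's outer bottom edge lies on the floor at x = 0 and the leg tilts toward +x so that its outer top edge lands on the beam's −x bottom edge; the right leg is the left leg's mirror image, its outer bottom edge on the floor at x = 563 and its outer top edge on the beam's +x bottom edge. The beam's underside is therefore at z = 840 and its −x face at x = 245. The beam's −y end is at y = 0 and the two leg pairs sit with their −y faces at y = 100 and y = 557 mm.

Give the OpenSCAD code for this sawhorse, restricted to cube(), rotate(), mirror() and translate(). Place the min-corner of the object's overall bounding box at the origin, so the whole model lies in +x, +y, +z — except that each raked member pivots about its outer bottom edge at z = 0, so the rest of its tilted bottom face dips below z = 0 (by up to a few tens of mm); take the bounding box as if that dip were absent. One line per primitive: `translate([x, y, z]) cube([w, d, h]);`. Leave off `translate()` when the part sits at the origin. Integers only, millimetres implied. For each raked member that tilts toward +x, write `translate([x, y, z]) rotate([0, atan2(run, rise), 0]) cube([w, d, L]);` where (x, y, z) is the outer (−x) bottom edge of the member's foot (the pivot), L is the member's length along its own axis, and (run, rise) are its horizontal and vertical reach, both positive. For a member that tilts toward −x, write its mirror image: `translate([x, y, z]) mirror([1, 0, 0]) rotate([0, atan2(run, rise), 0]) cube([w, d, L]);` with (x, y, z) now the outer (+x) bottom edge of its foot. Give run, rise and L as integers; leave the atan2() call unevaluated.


translate([245, 0, 840]) cube([73, 711, 50]);
translate([0, 100, 0]) rotate([0, atan2(245, 840), 0]) cube([36, 54, 875]);
translate([563, 100, 0]) mirror([1, 0, 0]) rotate([0, atan2(245, 840), 0]) cube([36, 54, 875]);
translate([0, 557, 0]) rotate([0, atan2(245, 840), 0]) cube([36, 54, 875]);
translate([563, 557, 0]) mirror([1, 0, 0]) rotate([0, atan2(245, 840), 0]) cube([36, 54, 875]);


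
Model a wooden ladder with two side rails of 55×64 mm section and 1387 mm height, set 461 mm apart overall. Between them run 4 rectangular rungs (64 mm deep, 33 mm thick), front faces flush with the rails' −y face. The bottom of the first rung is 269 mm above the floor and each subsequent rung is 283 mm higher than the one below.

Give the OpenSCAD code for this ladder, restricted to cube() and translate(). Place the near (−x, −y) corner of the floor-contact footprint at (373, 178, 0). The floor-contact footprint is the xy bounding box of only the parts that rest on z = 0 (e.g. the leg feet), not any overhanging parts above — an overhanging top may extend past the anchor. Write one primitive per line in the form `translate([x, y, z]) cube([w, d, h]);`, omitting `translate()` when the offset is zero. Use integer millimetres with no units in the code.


// rung span = 461 - 2*55 = 351
// rung[k] z = 269 + k*283
translate([373, 178, 0]) cube([55, 64, 1387]);
translate([779, 178, 0]) cube([55, 64, 1387]);
translate([428, 178, 269]) cube([351, 64, 33]);
translate([428, 178, 552]) cube([351, 64, 33]);
translate([428, 178, 835]) cube([351, 64, 33]);
translate([428, 178, 1118]) cube([351, 64, 33]);


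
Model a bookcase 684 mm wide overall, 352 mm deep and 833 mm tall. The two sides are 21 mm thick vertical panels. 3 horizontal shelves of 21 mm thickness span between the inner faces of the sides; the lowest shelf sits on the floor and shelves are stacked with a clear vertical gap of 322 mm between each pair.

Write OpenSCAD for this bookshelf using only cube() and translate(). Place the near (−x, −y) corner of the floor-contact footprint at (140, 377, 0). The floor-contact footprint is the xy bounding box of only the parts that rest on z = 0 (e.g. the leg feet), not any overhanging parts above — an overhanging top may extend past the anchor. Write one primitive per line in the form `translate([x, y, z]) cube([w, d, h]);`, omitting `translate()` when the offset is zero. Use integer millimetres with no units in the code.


translate([140, 377, 0]) cube([21, 352, 833]);
translate([803, 377, 0]) cube([21, 352, 833]);
translate([161, 377, 0]) cube([642, 352, 21]);
translate([161, 377, 343]) cube([642, 352, 21]);
translate([161, 377, 686]) cube([642, 352, 21]);


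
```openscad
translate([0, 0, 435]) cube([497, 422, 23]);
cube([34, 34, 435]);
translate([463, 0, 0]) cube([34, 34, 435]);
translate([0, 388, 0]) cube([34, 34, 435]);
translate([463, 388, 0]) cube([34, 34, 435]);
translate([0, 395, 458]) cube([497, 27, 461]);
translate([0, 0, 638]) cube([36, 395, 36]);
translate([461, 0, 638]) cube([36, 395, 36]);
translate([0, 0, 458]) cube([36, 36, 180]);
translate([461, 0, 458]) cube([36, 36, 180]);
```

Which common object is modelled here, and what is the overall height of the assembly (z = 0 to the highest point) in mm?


A chair. The overall height is 919 mm.

A slab on four corner posts with a tall panel at the back — a chair. The seat slab sits at z = 435 with thickness 23, and the 461 mm backrest starts at the seat top, so the overall height is 435 + 23 + 461 = 919 mm.
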